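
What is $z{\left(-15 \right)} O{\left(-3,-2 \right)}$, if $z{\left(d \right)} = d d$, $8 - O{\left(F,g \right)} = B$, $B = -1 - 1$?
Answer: $2250$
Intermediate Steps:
$B = -2$
$O{\left(F,g \right)} = 10$ ($O{\left(F,g \right)} = 8 - -2 = 8 + 2 = 10$)
$z{\left(d \right)} = d^{2}$
$z{\left(-15 \right)} O{\left(-3,-2 \right)} = \left(-15\right)^{2} \cdot 10 = 225 \cdot 10 = 2250$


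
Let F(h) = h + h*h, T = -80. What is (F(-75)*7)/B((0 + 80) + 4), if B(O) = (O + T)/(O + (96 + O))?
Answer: 2564100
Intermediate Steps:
F(h) = h + h**2
B(O) = (-80 + O)/(96 + 2*O) (B(O) = (O - 80)/(O + (96 + O)) = (-80 + O)/(96 + 2*O))
(F(-75)*7)/B((0 + 80) + 4) = (-75*(1 - 75)*7)/(((-80 + ((0 + 80) + 4))/(2*(48 + ((0 + 80) + 4))))) = (-75*(-74)*7)/(((-80 + (80 + 4))/(2*(48 + (80 + 4))))) = (5550*7)/(((-80 + 84)/(2*(48 + 84)))) = 38850/(((1/2)*4/132)) = 38850/(((1/2)*(1/132)*4)) = 38850/(1/66) = 38850*66 = 2564100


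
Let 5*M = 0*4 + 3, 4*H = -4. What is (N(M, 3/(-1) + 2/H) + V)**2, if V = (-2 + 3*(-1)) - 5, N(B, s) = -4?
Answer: 196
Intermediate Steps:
H = -1 (H = (1/4)*(-4) = -1)
M = 3/5 (M = (0*4 + 3)/5 = (0 + 3)/5 = (1/5)*3 = 3/5 ≈ 0.60000)
V = -10 (V = (-2 - 3) - 5 = -5 - 5 = -10)
(N(M, 3/(-1) + 2/H) + V)**2 = (-4 - 10)**2 = (-14)**2 = 196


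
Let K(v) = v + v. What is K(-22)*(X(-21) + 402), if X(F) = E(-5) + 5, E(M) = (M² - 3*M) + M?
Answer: -19448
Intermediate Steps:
E(M) = M² - 2*M
X(F) = 40 (X(F) = -5*(-2 - 5) + 5 = -5*(-7) + 5 = 35 + 5 = 40)
K(v) = 2*v
K(-22)*(X(-21) + 402) = (2*(-22))*(40 + 402) = -44*442 = -19448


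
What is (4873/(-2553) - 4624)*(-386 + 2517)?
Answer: -25166992795/2553 ≈ -9.8578e+6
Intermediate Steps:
(4873/(-2553) - 4624)*(-386 + 2517) = (4873*(-1/2553) - 4624)*2131 = (-4873/2553 - 4624)*2131 = -11809945/2553*2131 = -25166992795/2553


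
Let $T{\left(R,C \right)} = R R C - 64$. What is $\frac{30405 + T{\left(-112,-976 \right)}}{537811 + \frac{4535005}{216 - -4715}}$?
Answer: $- \frac{60220345393}{2656481046} \approx -22.669$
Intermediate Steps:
$T{\left(R,C \right)} = -64 + C R^{2}$ ($T{\left(R,C \right)} = R^{2} C - 64 = C R^{2} - 64 = -64 + C R^{2}$)
$\frac{30405 + T{\left(-112,-976 \right)}}{537811 + \frac{4535005}{216 - -4715}} = \frac{30405 - \left(64 + 976 \left(-112\right)^{2}\right)}{537811 + \frac{4535005}{216 - -4715}} = \frac{30405 - 12243008}{537811 + \frac{4535005}{216 + 4715}} = \frac{30405 - 12243008}{537811 + \frac{4535005}{4931}} = \frac{30405 - 12243008}{537811 + 4535005 \cdot \frac{1}{4931}} = - \frac{12212603}{537811 + \frac{4535005}{4931}} = - \frac{12212603}{\frac{2656481046}{4931}} = \left(-12212603\right) \frac{4931}{2656481046} = - \frac{60220345393}{2656481046}$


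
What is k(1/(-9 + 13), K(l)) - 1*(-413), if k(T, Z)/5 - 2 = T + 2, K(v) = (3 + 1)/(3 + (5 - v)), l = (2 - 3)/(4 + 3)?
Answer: 1737/4 ≈ 434.25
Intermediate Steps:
l = -⅐ (l = -1/7 = -1*⅐ = -⅐ ≈ -0.14286)
K(v) = 4/(8 - v)
k(T, Z) = 20 + 5*T (k(T, Z) = 10 + 5*(T + 2) = 10 + 5*(2 + T) = 10 + (10 + 5*T) = 20 + 5*T)
k(1/(-9 + 13), K(l)) - 1*(-413) = (20 + 5/(-9 + 13)) - 1*(-413) = (20 + 5/4) + 413 = 85/4 + 413 = 1737/4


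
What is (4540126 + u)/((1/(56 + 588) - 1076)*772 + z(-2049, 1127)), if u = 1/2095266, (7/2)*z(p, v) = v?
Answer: -1531556234606237/280108059432762 ≈ -5.4677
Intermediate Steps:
z(p, v) = 2*v/7
u = 1/2095266 ≈ 4.7727e-7
(4540126 + u)/((1/(56 + 588) - 1076)*772 + z(-2049, 1127)) = (4540126 + 1/2095266)/((1/(56 + 588) - 1076)*772 + (2/7)*1127) = 9512771643517/(2095266*((1/644 - 1076)*772 + 322)) = 9512771643517/(2095266*(-692943/644*772 + 322)) = 9512771643517/(2095266*(-133737999/161 + 322)) = 9512771643517/(2095266*(-133686157/161)) = (9512771643517/2095266)*(-161/133686157) = -1531556234606237/280108059432762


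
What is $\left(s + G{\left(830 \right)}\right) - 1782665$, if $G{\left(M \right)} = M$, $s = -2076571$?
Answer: $-3858406$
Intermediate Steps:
$\left(s + G{\left(830 \right)}\right) - 1782665 = \left(-2076571 + 830\right) - 1782665 = -2075741 - 1782665 = -3858406$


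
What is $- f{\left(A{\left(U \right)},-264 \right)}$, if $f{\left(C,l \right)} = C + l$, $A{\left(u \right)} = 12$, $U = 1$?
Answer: $252$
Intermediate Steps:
$- f{\left(A{\left(U \right)},-264 \right)} = - (12 - 264) = \left(-1\right) \left(-252\right) = 252$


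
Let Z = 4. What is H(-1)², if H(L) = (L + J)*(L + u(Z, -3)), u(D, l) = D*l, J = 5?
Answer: 2704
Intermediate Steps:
H(L) = (-12 + L)*(5 + L) (H(L) = (L + 5)*(L + 4*(-3)) = (5 + L)*(L - 12) = (5 + L)*(-12 + L) = (-12 + L)*(5 + L))
H(-1)² = (-60 + (-1)² - 7*(-1))² = (-60 + 1 + 7)² = (-52)² = 2704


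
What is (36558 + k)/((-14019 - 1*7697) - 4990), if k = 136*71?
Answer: -23107/13353 ≈ -1.7305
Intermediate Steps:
k = 9656
(36558 + k)/((-14019 - 1*7697) - 4990) = (36558 + 9656)/((-14019 - 1*7697) - 4990) = 46214/((-14019 - 7697) - 4990) = 46214/(-21716 - 4990) = 46214/(-26706) = 46214*(-1/26706) = -23107/13353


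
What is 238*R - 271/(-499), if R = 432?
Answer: 51305455/499 ≈ 1.0282e+5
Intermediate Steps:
238*R - 271/(-499) = 238*432 - 271/(-499) = 102816 - 271*(-1/499) = 102816 + 271/499 = 51305455/499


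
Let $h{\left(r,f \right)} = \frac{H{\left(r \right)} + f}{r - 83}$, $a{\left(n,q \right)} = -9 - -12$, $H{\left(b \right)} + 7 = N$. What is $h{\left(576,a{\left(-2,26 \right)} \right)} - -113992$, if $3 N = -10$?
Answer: $\frac{168594146}{1479} \approx 1.1399 \cdot 10^{5}$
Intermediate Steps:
$N = - \frac{10}{3}$ ($N = \frac{1}{3} \left(-10\right) = - \frac{10}{3} \approx -3.3333$)
$H{\left(b \right)} = - \frac{31}{3}$ ($H{\left(b \right)} = -7 - \frac{10}{3} = - \frac{31}{3}$)
$a{\left(n,q \right)} = 3$ ($a{\left(n,q \right)} = -9 + 12 = 3$)
$h{\left(r,f \right)} = \frac{- \frac{31}{3} + f}{-83 + r}$ ($h{\left(r,f \right)} = \frac{- \frac{31}{3} + f}{r - 83} = \frac{- \frac{31}{3} + f}{-83 + r}$)
$h{\left(576,a{\left(-2,26 \right)} \right)} - -113992 = \frac{- \frac{31}{3} + 3}{-83 + 576} - -113992 = \frac{1}{493} \left(- \frac{22}{3}\right) + 113992 = - \frac{22}{1479} + 113992 = \frac{168594146}{1479}$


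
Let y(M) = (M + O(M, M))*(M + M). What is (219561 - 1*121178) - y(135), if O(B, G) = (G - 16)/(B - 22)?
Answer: 6966299/113 ≈ 61649.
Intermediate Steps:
O(B, G) = (-16 + G)/(-22 + B)
y(M) = 2*M*(M + (-16 + M)/(-22 + M)) (y(M) = (M + (-16 + M)/(-22 + M))*(M + M) = (M + (-16 + M)/(-22 + M))*(2*M) = 2*M*(M + (-16 + M)/(-22 + M)))
(219561 - 1*121178) - y(135) = (219561 - 1*121178) - 2*135*(-16 + 135 + 135*(-22 + 135))/(-22 + 135) = (219561 - 121178) - 2*135*(-16 + 135 + 135*113)/113 = 98383 - 2*135*(-16 + 135 + 15255)/113 = 98383 - 2*135*15374/113 = 98383 - 1*4150980/113 = 98383 - 4150980/113 = 6966299/113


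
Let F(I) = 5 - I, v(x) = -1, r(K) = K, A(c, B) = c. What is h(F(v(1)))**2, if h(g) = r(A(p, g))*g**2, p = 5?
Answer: 32400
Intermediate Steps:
h(g) = 5*g**2
h(F(v(1)))**2 = (5*(5 - 1*(-1))**2)**2 = (5*(5 + 1)**2)**2 = (5*6**2)**2 = (5*36)**2 = 180**2 = 32400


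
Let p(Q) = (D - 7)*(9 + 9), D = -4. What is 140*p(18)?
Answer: -27720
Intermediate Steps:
p(Q) = -198 (p(Q) = (-4 - 7)*(9 + 9) = -11*18 = -198)
140*p(18) = 140*(-198) = -27720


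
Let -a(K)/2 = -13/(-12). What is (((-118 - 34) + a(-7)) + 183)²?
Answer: 29929/36 ≈ 831.36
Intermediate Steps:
a(K) = -13/6 (a(K) = -(-26)/(-12) = -(-26)*(-1)/12 = -2*13/12 = -13/6)
(((-118 - 34) + a(-7)) + 183)² = (((-118 - 34) - 13/6) + 183)² = ((-152 - 13/6) + 183)² = (-925/6 + 183)² = (173/6)² = 29929/36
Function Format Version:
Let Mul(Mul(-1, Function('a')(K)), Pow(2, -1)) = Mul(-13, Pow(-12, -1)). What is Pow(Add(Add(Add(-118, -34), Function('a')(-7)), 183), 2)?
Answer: Rational(29929, 36) ≈ 831.36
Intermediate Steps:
Function('a')(K) = Rational(-13, 6) (Function('a')(K) = Mul(-2, Mul(-13, Pow(-12, -1))) = Mul(-2, Mul(-13, Rational(-1, 12))) = Mul(-2, Rational(13, 12)) = Rational(-13, 6))
Pow(Add(Add(Add(-118, -34), Function('a')(-7)), 183), 2) = Pow(Add(Add(Add(-118, -34), Rational(-13, 6)), 183), 2) = Pow(Add(Add(-152, Rational(-13, 6)), 183), 2) = Pow(Add(Rational(-925, 6), 183), 2) = Pow(Rational(173, 6), 2) = Rational(29929, 36)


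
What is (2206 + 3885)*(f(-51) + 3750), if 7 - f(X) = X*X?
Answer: 7041196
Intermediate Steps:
f(X) = 7 - X² (f(X) = 7 - X*X = 7 - X²)
(2206 + 3885)*(f(-51) + 3750) = (2206 + 3885)*((7 - 1*(-51)²) + 3750) = 6091*((7 - 1*2601) + 3750) = 6091*((7 - 2601) + 3750) = 6091*(-2594 + 3750) = 6091*1156 = 7041196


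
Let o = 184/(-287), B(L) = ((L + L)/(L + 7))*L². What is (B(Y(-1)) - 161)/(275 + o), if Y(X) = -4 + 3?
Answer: -138908/236223 ≈ -0.58804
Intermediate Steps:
Y(X) = -1
B(L) = 2*L³/(7 + L) (B(L) = ((2*L)/(7 + L))*L² = (2*L/(7 + L))*L² = 2*L³/(7 + L))
o = -184/287 (o = 184*(-1/287) = -184/287 ≈ -0.64112)
(B(Y(-1)) - 161)/(275 + o) = (2*(-1)³/(7 - 1) - 161)/(275 - 184/287) = (2*(-1)/6 - 161)/(78741/287) = (2*(-1)*(⅙) - 161)*(287/78741) = (-⅓ - 161)*(287/78741) = -484/3*287/78741 = -138908/236223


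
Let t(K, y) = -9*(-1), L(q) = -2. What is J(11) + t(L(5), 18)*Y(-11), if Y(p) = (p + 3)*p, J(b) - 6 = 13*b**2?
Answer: 2371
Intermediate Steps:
J(b) = 6 + 13*b**2
Y(p) = p*(3 + p) (Y(p) = (3 + p)*p = p*(3 + p))
t(K, y) = 9
J(11) + t(L(5), 18)*Y(-11) = (6 + 13*11**2) + 9*(-11*(3 - 11)) = (6 + 13*121) + 9*(-11*(-8)) = (6 + 1573) + 9*88 = 1579 + 792 = 2371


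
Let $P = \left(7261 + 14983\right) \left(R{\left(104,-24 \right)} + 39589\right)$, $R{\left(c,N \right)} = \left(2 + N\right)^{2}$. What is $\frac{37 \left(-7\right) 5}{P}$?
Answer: $- \frac{1295}{891383812} \approx -1.4528 \cdot 10^{-6}$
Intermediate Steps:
$P = 891383812$ ($P = \left(7261 + 14983\right) \left(\left(2 - 24\right)^{2} + 39589\right) = 22244 \left(\left(-22\right)^{2} + 39589\right) = 22244 \left(484 + 39589\right) = 22244 \cdot 40073 = 891383812$)
$\frac{37 \left(-7\right) 5}{P} = \frac{37 \left(-7\right) 5}{891383812} = \left(-259\right) 5 \cdot \frac{1}{891383812} = \left(-1295\right) \frac{1}{891383812} = - \frac{1295}{891383812}$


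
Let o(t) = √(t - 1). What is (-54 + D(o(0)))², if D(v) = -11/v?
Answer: 2795 - 1188*I ≈ 2795.0 - 1188.0*I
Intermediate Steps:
o(t) = √(-1 + t)
(-54 + D(o(0)))² = (-54 - 11/√(-1 + 0))² = (-54 - 11*(-I))² = (-54 - (-11)*I)² = (-54 + 11*I)²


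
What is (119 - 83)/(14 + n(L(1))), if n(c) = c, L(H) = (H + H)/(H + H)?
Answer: 12/5 ≈ 2.4000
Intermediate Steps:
L(H) = 1 (L(H) = (2*H)/((2*H)) = (2*H)*(1/(2*H)) = 1)
(119 - 83)/(14 + n(L(1))) = (119 - 83)/(14 + 1) = 36/15 = (1/15)*36 = 12/5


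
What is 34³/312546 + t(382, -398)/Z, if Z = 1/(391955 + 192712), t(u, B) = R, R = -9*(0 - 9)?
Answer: 7400780973023/156273 ≈ 4.7358e+7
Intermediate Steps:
R = 81 (R = -9*(-9) = 81)
t(u, B) = 81
Z = 1/584667 ≈ 1.7104e-6
34³/312546 + t(382, -398)/Z = 34³/312546 + 81/(1/584667) = 39304*(1/312546) + 81*584667 = 19652/156273 + 47358027 = 7400780973023/156273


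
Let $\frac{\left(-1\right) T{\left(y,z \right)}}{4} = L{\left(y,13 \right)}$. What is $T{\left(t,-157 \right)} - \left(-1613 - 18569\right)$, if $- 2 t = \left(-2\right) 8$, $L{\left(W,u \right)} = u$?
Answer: $20130$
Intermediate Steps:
$t = 8$ ($t = - \frac{\left(-2\right) 8}{2} = \left(- \frac{1}{2}\right) \left(-16\right) = 8$)
$T{\left(y,z \right)} = -52$ ($T{\left(y,z \right)} = \left(-4\right) 13 = -52$)
$T{\left(t,-157 \right)} - \left(-1613 - 18569\right) = -52 - \left(-1613 - 18569\right) = -52 - -20182 = -52 + 20182 = 20130$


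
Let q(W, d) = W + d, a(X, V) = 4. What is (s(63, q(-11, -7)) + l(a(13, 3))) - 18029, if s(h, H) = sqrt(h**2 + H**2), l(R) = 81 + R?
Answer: -17944 + 9*sqrt(53) ≈ -17878.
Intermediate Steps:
s(h, H) = sqrt(H**2 + h**2)
(s(63, q(-11, -7)) + l(a(13, 3))) - 18029 = (sqrt((-11 - 7)**2 + 63**2) + (81 + 4)) - 18029 = (sqrt((-18)**2 + 3969) + 85) - 18029 = (sqrt(324 + 3969) + 85) - 18029 = (sqrt(4293) + 85) - 18029 = (9*sqrt(53) + 85) - 18029 = (85 + 9*sqrt(53)) - 18029 = -17944 + 9*sqrt(53)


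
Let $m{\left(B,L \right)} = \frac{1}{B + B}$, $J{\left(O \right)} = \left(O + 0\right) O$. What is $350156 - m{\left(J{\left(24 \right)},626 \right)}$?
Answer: $\frac{403379711}{1152} \approx 3.5016 \cdot 10^{5}$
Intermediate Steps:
$J{\left(O \right)} = O^{2}$ ($J{\left(O \right)} = O O = O^{2}$)
$m{\left(B,L \right)} = \frac{1}{2 B}$
$350156 - m{\left(J{\left(24 \right)},626 \right)} = 350156 - \frac{1}{2 \cdot 24^{2}} = 350156 - \frac{1}{2 \cdot 576} = 350156 - \frac{1}{2} \cdot \frac{1}{576} = 350156 - \frac{1}{1152} = \frac{403379711}{1152}$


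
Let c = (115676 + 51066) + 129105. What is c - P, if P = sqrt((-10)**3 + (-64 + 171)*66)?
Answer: 295847 - sqrt(6062) ≈ 2.9577e+5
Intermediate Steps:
c = 295847 (c = 166742 + 129105 = 295847)
P = sqrt(6062) (P = sqrt(-1000 + 107*66) = sqrt(-1000 + 7062) = sqrt(6062) ≈ 77.859)
c - P = 295847 - sqrt(6062)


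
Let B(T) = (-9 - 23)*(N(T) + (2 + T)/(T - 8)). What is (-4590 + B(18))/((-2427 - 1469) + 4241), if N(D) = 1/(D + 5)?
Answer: -107074/7935 ≈ -13.494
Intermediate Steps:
N(D) = 1/(5 + D)
B(T) = -32/(5 + T) - 32*(2 + T)/(-8 + T) (B(T) = (-9 - 23)*(1/(5 + T) + (2 + T)/(T - 8)) = -32*(1/(5 + T) + (2 + T)/(-8 + T)) = -32/(5 + T) - 32*(2 + T)/(-8 + T))
(-4590 + B(18))/((-2427 - 1469) + 4241) = (-4590 + 32*(8 - 1*18 - (2 + 18)*(5 + 18))/((-8 + 18)*(5 + 18)))/((-2427 - 1469) + 4241) = (-4590 + 32*(8 - 18 - 1*20*23)/(10*23))/(-3896 + 4241) = (-4590 + 32*(⅒)*(1/23)*(8 - 18 - 460))/345 = (-4590 + 32*(⅒)*(1/23)*(-470))*(1/345) = (-4590 - 1504/23)*(1/345) = -107074/23*1/345 = -107074/7935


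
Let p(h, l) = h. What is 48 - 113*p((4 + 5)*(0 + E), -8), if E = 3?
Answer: -3003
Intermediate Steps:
48 - 113*p((4 + 5)*(0 + E), -8) = 48 - 113*(4 + 5)*(0 + 3) = 48 - 1017*3 = 48 - 113*27 = 48 - 3051 = -3003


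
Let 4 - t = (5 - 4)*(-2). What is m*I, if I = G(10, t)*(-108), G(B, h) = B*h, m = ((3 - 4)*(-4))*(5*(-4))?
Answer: 518400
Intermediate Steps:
t = 6 (t = 4 - (5 - 4)*(-2) = 4 - (-2) = 4 - 1*(-2) = 4 + 2 = 6)
m = -80 (m = -1*(-4)*(-20) = 4*(-20) = -80)
I = -6480 (I = (10*6)*(-108) = 60*(-108) = -6480)
m*I = -80*(-6480) = 518400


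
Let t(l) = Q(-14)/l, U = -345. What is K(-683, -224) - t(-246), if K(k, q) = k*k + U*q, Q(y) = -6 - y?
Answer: 66883591/123 ≈ 5.4377e+5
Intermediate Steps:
t(l) = 8/l (t(l) = (-6 - 1*(-14))/l = (-6 + 14)/l = 8/l)
K(k, q) = k² - 345*q (K(k, q) = k*k - 345*q = k² - 345*q)
K(-683, -224) - t(-246) = ((-683)² - 345*(-224)) - 8/(-246) = (466489 + 77280) - 8*(-1)/246 = 543769 - 1*(-4/123) = 543769 + 4/123 = 66883591/123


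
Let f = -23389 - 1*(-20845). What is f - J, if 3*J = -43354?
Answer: 35722/3 ≈ 11907.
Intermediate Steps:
f = -2544 (f = -23389 + 20845 = -2544)
J = -43354/3 (J = (⅓)*(-43354) = -43354/3 ≈ -14451.)
f - J = -2544 - 1*(-43354/3) = -2544 + 43354/3 = 35722/3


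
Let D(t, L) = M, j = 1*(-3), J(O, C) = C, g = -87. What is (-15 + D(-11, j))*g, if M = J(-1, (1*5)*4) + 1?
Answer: -522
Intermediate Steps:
j = -3
M = 21 (M = (1*5)*4 + 1 = 5*4 + 1 = 20 + 1 = 21)
D(t, L) = 21
(-15 + D(-11, j))*g = (-15 + 21)*(-87) = 6*(-87) = -522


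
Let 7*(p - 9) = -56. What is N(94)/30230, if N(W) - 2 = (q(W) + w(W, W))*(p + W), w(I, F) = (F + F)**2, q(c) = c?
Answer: 1683306/15115 ≈ 111.37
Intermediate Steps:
w(I, F) = 4*F**2 (w(I, F) = (2*F)**2 = 4*F**2)
p = 1 (p = 9 + (1/7)*(-56) = 9 - 8 = 1)
N(W) = 2 + (1 + W)*(W + 4*W**2) (N(W) = 2 + (W + 4*W**2)*(1 + W) = 2 + (1 + W)*(W + 4*W**2))
N(94)/30230 = (2 + 94 + 4*94**3 + 5*94**2)/30230 = (2 + 94 + 4*830584 + 5*8836)*(1/30230) = (2 + 94 + 3322336 + 44180)*(1/30230) = 3366612*(1/30230) = 1683306/15115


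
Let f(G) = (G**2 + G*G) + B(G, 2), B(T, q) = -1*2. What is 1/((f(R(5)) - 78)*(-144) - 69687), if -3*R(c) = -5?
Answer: -1/58967 ≈ -1.6959e-5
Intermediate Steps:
B(T, q) = -2
R(c) = 5/3 (R(c) = -1/3*(-5) = 5/3)
f(G) = -2 + 2*G**2 (f(G) = (G**2 + G*G) - 2 = (G**2 + G**2) - 2 = 2*G**2 - 2 = -2 + 2*G**2)
1/((f(R(5)) - 78)*(-144) - 69687) = 1/(((-2 + 2*(5/3)**2) - 78)*(-144) - 69687) = 1/(((-2 + 2*(25/9)) - 78)*(-144) - 69687) = 1/(((-2 + 50/9) - 78)*(-144) - 69687) = 1/((32/9 - 78)*(-144) - 69687) = 1/(-670/9*(-144) - 69687) = 1/(10720 - 69687) = 1/(-58967) = -1/58967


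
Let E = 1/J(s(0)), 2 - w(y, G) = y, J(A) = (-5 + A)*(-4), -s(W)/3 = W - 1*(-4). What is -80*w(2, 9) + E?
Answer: 1/68 ≈ 0.014706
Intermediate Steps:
s(W) = -12 - 3*W (s(W) = -3*(W - 1*(-4)) = -3*(W + 4) = -3*(4 + W) = -12 - 3*W)
J(A) = 20 - 4*A
w(y, G) = 2 - y
E = 1/68 (E = 1/(20 - 4*(-12 - 3*0)) = 1/(20 - 4*(-12 + 0)) = 1/(20 - 4*(-12)) = 1/(20 + 48) = 1/68 ≈ 0.014706)
-80*w(2, 9) + E = -80*(2 - 1*2) + 1/68 = -80*(2 - 2) + 1/68 = -80*0 + 1/68 = 0 + 1/68 = 1/68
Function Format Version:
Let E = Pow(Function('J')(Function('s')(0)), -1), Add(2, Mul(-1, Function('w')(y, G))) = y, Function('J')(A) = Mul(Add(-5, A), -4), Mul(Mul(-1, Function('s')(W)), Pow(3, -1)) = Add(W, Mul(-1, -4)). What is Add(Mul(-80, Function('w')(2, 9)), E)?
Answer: Rational(1, 68) ≈ 0.014706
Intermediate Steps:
Function('s')(W) = Add(-12, Mul(-3, W)) (Function('s')(W) = Mul(-3, Add(W, Mul(-1, -4))) = Mul(-3, Add(W, 4)) = Mul(-3, Add(4, W)) = Add(-12, Mul(-3, W)))
Function('J')(A) = Add(20, Mul(-4, A))
Function('w')(y, G) = Add(2, Mul(-1, y))
E = Rational(1, 68) (E = Pow(Add(20, Mul(-4, Add(-12, Mul(-3, 0)))), -1) = Pow(Add(20, Mul(-4, Add(-12, 0))), -1) = Pow(Add(20, Mul(-4, -12)), -1) = Pow(Add(20, 48), -1) = Pow(68, -1) = Rational(1, 68) ≈ 0.014706)
Add(Mul(-80, Function('w')(2, 9)), E) = Add(Mul(-80, Add(2, Mul(-1, 2))), Rational(1, 68)) = Add(Mul(-80, Add(2, -2)), Rational(1, 68)) = Add(Mul(-80, 0), Rational(1, 68)) = Add(0, Rational(1, 68)) = Rational(1, 68)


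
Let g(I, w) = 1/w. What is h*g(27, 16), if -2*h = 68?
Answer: -17/8 ≈ -2.1250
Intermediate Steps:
h = -34 (h = -½*68 = -34)
h*g(27, 16) = -34/16 = -34*1/16 = -17/8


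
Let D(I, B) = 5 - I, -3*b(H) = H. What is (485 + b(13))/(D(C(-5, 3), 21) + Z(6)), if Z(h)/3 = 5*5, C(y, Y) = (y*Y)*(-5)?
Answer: 1442/15 ≈ 96.133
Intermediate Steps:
C(y, Y) = -5*Y*y (C(y, Y) = (Y*y)*(-5) = -5*Y*y)
b(H) = -H/3
Z(h) = 75 (Z(h) = 3*(5*5) = 3*25 = 75)
(485 + b(13))/(D(C(-5, 3), 21) + Z(6)) = (485 - ⅓*13)/((5 - (-5)*3*(-5)) + 75) = (485 - 13/3)/((5 - 1*75) + 75) = 1442/(3*((5 - 75) + 75)) = 1442/(3*(-70 + 75)) = (1442/3)/5 = (1442/3)*(⅕) = 1442/15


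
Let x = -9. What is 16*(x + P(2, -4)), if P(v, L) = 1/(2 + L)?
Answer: -152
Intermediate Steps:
16*(x + P(2, -4)) = 16*(-9 + 1/(2 - 4)) = 16*(-9 + 1/(-2)) = 16*(-9 - ½) = 16*(-19/2) = -152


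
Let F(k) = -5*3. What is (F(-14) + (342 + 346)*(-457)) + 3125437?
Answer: 2811006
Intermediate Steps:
F(k) = -15
(F(-14) + (342 + 346)*(-457)) + 3125437 = (-15 + (342 + 346)*(-457)) + 3125437 = (-15 + 688*(-457)) + 3125437 = (-15 - 314416) + 3125437 = -314431 + 3125437 = 2811006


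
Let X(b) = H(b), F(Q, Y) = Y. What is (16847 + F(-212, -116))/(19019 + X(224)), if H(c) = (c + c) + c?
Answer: 16731/19691 ≈ 0.84968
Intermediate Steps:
H(c) = 3*c (H(c) = 2*c + c = 3*c)
X(b) = 3*b
(16847 + F(-212, -116))/(19019 + X(224)) = (16847 - 116)/(19019 + 3*224) = 16731/(19019 + 672) = 16731/19691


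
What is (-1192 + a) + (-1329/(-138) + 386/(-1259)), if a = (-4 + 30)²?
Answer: -29343643/57914 ≈ -506.68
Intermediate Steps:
a = 676 (a = 26² = 676)
(-1192 + a) + (-1329/(-138) + 386/(-1259)) = (-1192 + 676) + (-1329/(-138) + 386/(-1259)) = -516 + (-1329*(-1/138) + 386*(-1/1259)) = -516 + (443/46 - 386/1259) = -516 + 539981/57914 = -29343643/57914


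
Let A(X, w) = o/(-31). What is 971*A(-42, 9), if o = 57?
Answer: -55347/31 ≈ -1785.4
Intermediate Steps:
A(X, w) = -57/31 (A(X, w) = 57/(-31) = 57*(-1/31) = -57/31)
971*A(-42, 9) = 971*(-57/31) = -55347/31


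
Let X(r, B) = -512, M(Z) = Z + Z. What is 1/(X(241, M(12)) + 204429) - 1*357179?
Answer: -72834870142/203917 ≈ -3.5718e+5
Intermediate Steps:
M(Z) = 2*Z
1/(X(241, M(12)) + 204429) - 1*357179 = 1/(-512 + 204429) - 1*357179 = 1/203917 - 357179 = -72834870142/203917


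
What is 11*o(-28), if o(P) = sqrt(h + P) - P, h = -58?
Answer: 308 + 11*I*sqrt(86) ≈ 308.0 + 102.01*I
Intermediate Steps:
o(P) = sqrt(-58 + P) - P
11*o(-28) = 11*(sqrt(-58 - 28) - 1*(-28)) = 11*(sqrt(-86) + 28) = 11*(I*sqrt(86) + 28) = 11*(28 + I*sqrt(86)) = 308 + 11*I*sqrt(86)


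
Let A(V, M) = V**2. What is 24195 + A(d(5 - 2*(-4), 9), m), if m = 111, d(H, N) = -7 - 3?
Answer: 24295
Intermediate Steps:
d(H, N) = -10
24195 + A(d(5 - 2*(-4), 9), m) = 24195 + (-10)**2 = 24195 + 100 = 24295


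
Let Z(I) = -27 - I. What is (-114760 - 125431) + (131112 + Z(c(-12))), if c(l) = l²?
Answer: -109250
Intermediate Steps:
(-114760 - 125431) + (131112 + Z(c(-12))) = (-114760 - 125431) + (131112 + (-27 - 1*(-12)²)) = -240191 + (131112 + (-27 - 1*144)) = -240191 + (131112 + (-27 - 144)) = -240191 + (131112 - 171) = -240191 + 130941 = -109250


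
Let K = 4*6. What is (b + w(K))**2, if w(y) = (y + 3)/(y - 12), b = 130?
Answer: 279841/16 ≈ 17490.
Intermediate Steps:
K = 24
w(y) = (3 + y)/(-12 + y)
(b + w(K))**2 = (130 + (3 + 24)/(-12 + 24))**2 = (130 + 27/12)**2 = (130 + (1/12)*27)**2 = (130 + 9/4)**2 = (529/4)**2 = 279841/16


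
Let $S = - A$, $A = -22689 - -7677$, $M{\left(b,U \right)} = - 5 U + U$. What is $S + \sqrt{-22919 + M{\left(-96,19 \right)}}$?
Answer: $15012 + 3 i \sqrt{2555} \approx 15012.0 + 151.64 i$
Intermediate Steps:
$M{\left(b,U \right)} = - 4 U$
$A = -15012$ ($A = -22689 + 7677 = -15012$)
$S = 15012$ ($S = \left(-1\right) \left(-15012\right) = 15012$)
$S + \sqrt{-22919 + M{\left(-96,19 \right)}} = 15012 + \sqrt{-22919 - 76} = 15012 + \sqrt{-22995} = 15012 + 3 i \sqrt{2555}$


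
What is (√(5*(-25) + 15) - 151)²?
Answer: (151 - I*√110)² ≈ 22691.0 - 3167.4*I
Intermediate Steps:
(√(5*(-25) + 15) - 151)² = (√(-125 + 15) - 151)² = (√(-110) - 151)² = (I*√110 - 151)² = (-151 + I*√110)²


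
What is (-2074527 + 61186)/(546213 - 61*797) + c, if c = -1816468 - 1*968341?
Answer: -125973802955/45236 ≈ -2.7848e+6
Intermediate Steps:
c = -2784809 (c = -1816468 - 968341 = -2784809)
(-2074527 + 61186)/(546213 - 61*797) + c = (-2074527 + 61186)/(546213 - 61*797) - 2784809 = -2013341/(546213 - 48617) - 2784809 = -2013341/497596 - 2784809 = -2013341*1/497596 - 2784809 = -183031/45236 - 2784809 = -125973802955/45236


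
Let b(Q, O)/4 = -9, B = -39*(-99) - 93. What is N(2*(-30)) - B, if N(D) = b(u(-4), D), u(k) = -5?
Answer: -3804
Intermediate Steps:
B = 3768 (B = 3861 - 93 = 3768)
b(Q, O) = -36 (b(Q, O) = 4*(-9) = -36)
N(D) = -36
N(2*(-30)) - B = -36 - 1*3768 = -36 - 3768 = -3804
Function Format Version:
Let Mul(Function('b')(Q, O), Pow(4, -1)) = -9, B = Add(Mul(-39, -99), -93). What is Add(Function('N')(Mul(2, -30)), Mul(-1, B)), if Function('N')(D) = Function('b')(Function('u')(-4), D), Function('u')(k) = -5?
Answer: -3804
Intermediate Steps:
B = 3768 (B = Add(3861, -93) = 3768)
Function('b')(Q, O) = -36 (Function('b')(Q, O) = Mul(4, -9) = -36)
Function('N')(D) = -36
Add(Function('N')(Mul(2, -30)), Mul(-1, B)) = Add(-36, Mul(-1, 3768)) = Add(-36, -3768) = -3804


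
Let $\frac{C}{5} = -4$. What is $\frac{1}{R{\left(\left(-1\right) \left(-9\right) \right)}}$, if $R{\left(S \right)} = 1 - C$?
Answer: $\frac{1}{21} \approx 0.047619$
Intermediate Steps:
$C = -20$ ($C = 5 \left(-4\right) = -20$)
$R{\left(S \right)} = 21$ ($R{\left(S \right)} = 1 - -20 = 1 + 20 = 21$)
$\frac{1}{R{\left(\left(-1\right) \left(-9\right) \right)}} = \frac{1}{21}$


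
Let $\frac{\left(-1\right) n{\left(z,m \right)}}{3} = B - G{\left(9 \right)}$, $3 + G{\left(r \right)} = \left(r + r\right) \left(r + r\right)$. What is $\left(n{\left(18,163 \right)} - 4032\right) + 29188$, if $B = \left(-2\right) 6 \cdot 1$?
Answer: $26155$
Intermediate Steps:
$G{\left(r \right)} = -3 + 4 r^{2}$ ($G{\left(r \right)} = -3 + \left(r + r\right) \left(r + r\right) = -3 + 2 r 2 r = -3 + 4 r^{2}$)
$B = -12$ ($B = \left(-12\right) 1 = -12$)
$n{\left(z,m \right)} = 999$ ($n{\left(z,m \right)} = - 3 \left(-12 - \left(-3 + 4 \cdot 9^{2}\right)\right) = - 3 \left(-12 - \left(-3 + 4 \cdot 81\right)\right) = - 3 \left(-12 - \left(-3 + 324\right)\right) = - 3 \left(-12 - 321\right) = \left(-3\right) \left(-333\right) = 999$)
$\left(n{\left(18,163 \right)} - 4032\right) + 29188 = \left(999 - 4032\right) + 29188 = -3033 + 29188 = 26155$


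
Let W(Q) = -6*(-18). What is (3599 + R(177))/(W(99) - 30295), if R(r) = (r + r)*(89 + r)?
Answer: -97763/30187 ≈ -3.2386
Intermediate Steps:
R(r) = 2*r*(89 + r) (R(r) = (2*r)*(89 + r) = 2*r*(89 + r))
W(Q) = 108
(3599 + R(177))/(W(99) - 30295) = (3599 + 2*177*(89 + 177))/(108 - 30295) = (3599 + 2*177*266)/(-30187) = (3599 + 94164)*(-1/30187) = 97763*(-1/30187) = -97763/30187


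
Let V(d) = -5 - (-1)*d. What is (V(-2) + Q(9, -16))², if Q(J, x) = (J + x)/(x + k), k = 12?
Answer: 441/16 ≈ 27.563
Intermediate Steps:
V(d) = -5 + d
Q(J, x) = (J + x)/(12 + x) (Q(J, x) = (J + x)/(x + 12) = (J + x)/(12 + x))
(V(-2) + Q(9, -16))² = ((-5 - 2) + (9 - 16)/(12 - 16))² = (-7 - 7/(-4))² = (-7 - ¼*(-7))² = (-7 + 7/4)² = (-21/4)² = 441/16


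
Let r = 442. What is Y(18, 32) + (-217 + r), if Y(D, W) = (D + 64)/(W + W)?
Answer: 7241/32 ≈ 226.28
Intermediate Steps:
Y(D, W) = (64 + D)/(2*W) (Y(D, W) = (64 + D)/((2*W)) = (64 + D)*(1/(2*W)) = (64 + D)/(2*W))
Y(18, 32) + (-217 + r) = (½)*(64 + 18)/32 + (-217 + 442) = (½)*(1/32)*82 + 225 = 41/32 + 225 = 7241/32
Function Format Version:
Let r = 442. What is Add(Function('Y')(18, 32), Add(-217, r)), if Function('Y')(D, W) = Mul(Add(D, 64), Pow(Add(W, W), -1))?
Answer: Rational(7241, 32) ≈ 226.28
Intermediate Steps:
Function('Y')(D, W) = Mul(Rational(1, 2), Pow(W, -1), Add(64, D)) (Function('Y')(D, W) = Mul(Add(64, D), Pow(Mul(2, W), -1)) = Mul(Add(64, D), Mul(Rational(1, 2), Pow(W, -1))) = Mul(Rational(1, 2), Pow(W, -1), Add(64, D)))
Add(Function('Y')(18, 32), Add(-217, r)) = Add(Mul(Rational(1, 2), Pow(32, -1), Add(64, 18)), Add(-217, 442)) = Add(Mul(Rational(1, 2), Rational(1, 32), 82), 225) = Add(Rational(41, 32), 225) = Rational(7241, 32)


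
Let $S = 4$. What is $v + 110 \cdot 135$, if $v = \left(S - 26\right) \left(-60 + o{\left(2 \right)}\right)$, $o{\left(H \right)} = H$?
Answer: $16126$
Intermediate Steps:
$v = 1276$ ($v = \left(4 - 26\right) \left(-60 + 2\right) = \left(-22\right) \left(-58\right) = 1276$)
$v + 110 \cdot 135 = 1276 + 110 \cdot 135 = 1276 + 14850 = 16126$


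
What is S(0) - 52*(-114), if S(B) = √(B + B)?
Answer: 5928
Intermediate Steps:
S(B) = √2*√B (S(B) = √(2*B) = √2*√B)
S(0) - 52*(-114) = √2*√0 - 52*(-114) = √2*0 + 5928 = 0 + 5928 = 5928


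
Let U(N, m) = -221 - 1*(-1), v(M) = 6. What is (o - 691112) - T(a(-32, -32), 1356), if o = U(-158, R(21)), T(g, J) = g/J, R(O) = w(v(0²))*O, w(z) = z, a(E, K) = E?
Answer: -234361540/339 ≈ -6.9133e+5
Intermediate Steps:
R(O) = 6*O
U(N, m) = -220 (U(N, m) = -221 + 1 = -220)
o = -220
(o - 691112) - T(a(-32, -32), 1356) = (-220 - 691112) - (-32)/1356 = -691332 - (-32)/1356 = -691332 - 1*(-8/339) = -691332 + 8/339 = -234361540/339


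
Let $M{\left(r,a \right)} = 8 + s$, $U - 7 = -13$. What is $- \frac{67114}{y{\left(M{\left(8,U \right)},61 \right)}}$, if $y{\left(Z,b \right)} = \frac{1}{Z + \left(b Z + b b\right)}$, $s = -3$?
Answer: $-270536534$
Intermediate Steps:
$U = -6$ ($U = 7 - 13 = -6$)
$M{\left(r,a \right)} = 5$ ($M{\left(r,a \right)} = 8 - 3 = 5$)
$y{\left(Z,b \right)} = \frac{1}{Z + b^{2} + Z b}$ ($y{\left(Z,b \right)} = \frac{1}{Z + \left(Z b + b^{2}\right)} = \frac{1}{Z + \left(b^{2} + Z b\right)} = \frac{1}{Z + b^{2} + Z b}$)
$- \frac{67114}{y{\left(M{\left(8,U \right)},61 \right)}} = - \frac{67114}{\frac{1}{5 + 61^{2} + 5 \cdot 61}} = - \frac{67114}{\frac{1}{5 + 3721 + 305}} = - \frac{67114}{\frac{1}{4031}} = - 67114 \frac{1}{\frac{1}{4031}} = \left(-67114\right) 4031 = -270536534$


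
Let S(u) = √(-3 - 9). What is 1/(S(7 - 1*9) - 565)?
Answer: -565/319237 - 2*I*√3/319237 ≈ -0.0017698 - 1.0851e-5*I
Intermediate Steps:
S(u) = 2*I*√3 (S(u) = √(-12) = 2*I*√3)
1/(S(7 - 1*9) - 565) = 1/(2*I*√3 - 565) = 1/(-565 + 2*I*√3)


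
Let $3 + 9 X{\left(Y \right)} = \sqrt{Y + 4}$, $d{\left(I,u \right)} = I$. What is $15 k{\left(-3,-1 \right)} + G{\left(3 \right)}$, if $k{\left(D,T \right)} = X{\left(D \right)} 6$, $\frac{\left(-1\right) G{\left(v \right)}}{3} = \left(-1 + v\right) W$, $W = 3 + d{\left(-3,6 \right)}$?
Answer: $-20$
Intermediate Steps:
$W = 0$ ($W = 3 - 3 = 0$)
$X{\left(Y \right)} = - \frac{1}{3} + \frac{\sqrt{4 + Y}}{9}$ ($X{\left(Y \right)} = - \frac{1}{3} + \frac{\sqrt{Y + 4}}{9} = - \frac{1}{3} + \frac{\sqrt{4 + Y}}{9}$)
$G{\left(v \right)} = 0$ ($G{\left(v \right)} = - 3 \left(-1 + v\right) 0 = \left(-3\right) 0 = 0$)
$k{\left(D,T \right)} = -2 + \frac{2 \sqrt{4 + D}}{3}$ ($k{\left(D,T \right)} = \left(- \frac{1}{3} + \frac{\sqrt{4 + D}}{9}\right) 6 = -2 + \frac{2 \sqrt{4 + D}}{3}$)
$15 k{\left(-3,-1 \right)} + G{\left(3 \right)} = 15 \left(-2 + \frac{2 \sqrt{4 - 3}}{3}\right) + 0 = 15 \left(-2 + \frac{2 \sqrt{1}}{3}\right) + 0 = 15 \left(-2 + \frac{2}{3} \cdot 1\right) + 0 = 15 \left(-2 + \frac{2}{3}\right) + 0 = 15 \left(- \frac{4}{3}\right) + 0 = -20 + 0 = -20$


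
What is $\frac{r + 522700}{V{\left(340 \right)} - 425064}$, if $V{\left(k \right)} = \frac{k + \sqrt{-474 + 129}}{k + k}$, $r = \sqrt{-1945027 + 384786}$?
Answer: $\frac{680 \left(\sqrt{1560241} - 522700 i\right)}{\sqrt{345} + 289043180 i} \approx -1.2297 - 0.0029387 i$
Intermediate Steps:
$r = i \sqrt{1560241}$ ($r = \sqrt{-1560241} = i \sqrt{1560241} \approx 1249.1 i$)
$V{\left(k \right)} = \frac{k + i \sqrt{345}}{2 k}$ ($V{\left(k \right)} = \frac{k + \sqrt{-345}}{2 k} = \left(k + i \sqrt{345}\right) \frac{1}{2 k} = \frac{k + i \sqrt{345}}{2 k}$)
$\frac{r + 522700}{V{\left(340 \right)} - 425064} = \frac{i \sqrt{1560241} + 522700}{\frac{340 + i \sqrt{345}}{2 \cdot 340} - 425064} = \frac{522700 + i \sqrt{1560241}}{\frac{1}{2} \cdot \frac{1}{340} \left(340 + i \sqrt{345}\right) - 425064} = \frac{522700 + i \sqrt{1560241}}{\left(\frac{1}{2} + \frac{i \sqrt{345}}{680}\right) - 425064} = \frac{522700 + i \sqrt{1560241}}{- \frac{850127}{2} + \frac{i \sqrt{345}}{680}}$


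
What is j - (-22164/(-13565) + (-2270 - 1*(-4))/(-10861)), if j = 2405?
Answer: 354055901831/147329465 ≈ 2403.2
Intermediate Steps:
j - (-22164/(-13565) + (-2270 - 1*(-4))/(-10861)) = 2405 - (-22164/(-13565) + (-2270 - 1*(-4))/(-10861)) = 2405 - (-22164*(-1/13565) + (-2270 + 4)*(-1/10861)) = 2405 - (22164/13565 - 2266*(-1/10861)) = 2405 - (22164/13565 + 2266/10861) = 2405 - 1*271461494/147329465 = 2405 - 271461494/147329465 = 354055901831/147329465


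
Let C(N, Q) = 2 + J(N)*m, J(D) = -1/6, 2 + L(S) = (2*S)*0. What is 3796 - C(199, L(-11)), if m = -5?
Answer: 22759/6 ≈ 3793.2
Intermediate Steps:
L(S) = -2 (L(S) = -2 + (2*S)*0 = -2 + 0 = -2)
J(D) = -⅙ (J(D) = -1*⅙ = -⅙)
C(N, Q) = 17/6 (C(N, Q) = 2 - ⅙*(-5) = 2 + ⅚ = 17/6)
3796 - C(199, L(-11)) = 3796 - 1*17/6 = 3796 - 17/6 = 22759/6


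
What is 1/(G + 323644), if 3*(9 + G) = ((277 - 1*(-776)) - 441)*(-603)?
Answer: 1/200623 ≈ 4.9845e-6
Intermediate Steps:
G = -123021 (G = -9 + (((277 - 1*(-776)) - 441)*(-603))/3 = -9 + (((277 + 776) - 441)*(-603))/3 = -9 + ((1053 - 441)*(-603))/3 = -9 + (612*(-603))/3 = -9 + (⅓)*(-369036) = -9 - 123012 = -123021)
1/(G + 323644) = 1/(-123021 + 323644) = 1/200623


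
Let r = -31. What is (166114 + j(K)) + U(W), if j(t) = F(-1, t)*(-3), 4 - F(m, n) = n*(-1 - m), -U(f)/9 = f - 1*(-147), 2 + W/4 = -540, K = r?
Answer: 184291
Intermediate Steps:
K = -31
W = -2168 (W = -8 + 4*(-540) = -8 - 2160 = -2168)
U(f) = -1323 - 9*f (U(f) = -9*(f - 1*(-147)) = -9*(f + 147) = -9*(147 + f) = -1323 - 9*f)
F(m, n) = 4 - n*(-1 - m)
j(t) = -12 (j(t) = (4 + t - t)*(-3) = 4*(-3) = -12)
(166114 + j(K)) + U(W) = (166114 - 12) + (-1323 - 9*(-2168)) = 166102 + (-1323 + 19512) = 166102 + 18189 = 184291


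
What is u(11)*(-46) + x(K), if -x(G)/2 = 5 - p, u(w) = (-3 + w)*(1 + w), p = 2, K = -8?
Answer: -4422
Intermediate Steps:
u(w) = (1 + w)*(-3 + w)
x(G) = -6 (x(G) = -2*(5 - 1*2) = -2*(5 - 2) = -2*3 = -6)
u(11)*(-46) + x(K) = (-3 + 11² - 2*11)*(-46) - 6 = (-3 + 121 - 22)*(-46) - 6 = 96*(-46) - 6 = -4416 - 6 = -4422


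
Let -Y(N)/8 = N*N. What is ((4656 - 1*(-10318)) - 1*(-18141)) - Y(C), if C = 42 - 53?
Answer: 34083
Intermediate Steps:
C = -11
Y(N) = -8*N**2 (Y(N) = -8*N*N = -8*N**2)
((4656 - 1*(-10318)) - 1*(-18141)) - Y(C) = ((4656 - 1*(-10318)) - 1*(-18141)) - (-8)*(-11)**2 = ((4656 + 10318) + 18141) - (-8)*121 = (14974 + 18141) - 1*(-968) = 33115 + 968 = 34083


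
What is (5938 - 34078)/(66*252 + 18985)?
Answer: -28140/35617 ≈ -0.79007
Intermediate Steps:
(5938 - 34078)/(66*252 + 18985) = -28140/(16632 + 18985) = -28140/35617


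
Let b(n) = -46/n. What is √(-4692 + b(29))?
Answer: I*√3947306/29 ≈ 68.51*I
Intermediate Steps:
√(-4692 + b(29)) = √(-4692 - 46/29) = √(-136114/29) = I*√3947306/29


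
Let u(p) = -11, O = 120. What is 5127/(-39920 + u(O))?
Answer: -5127/39931 ≈ -0.12840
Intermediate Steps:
5127/(-39920 + u(O)) = 5127/(-39920 - 11) = 5127/(-39931) = 5127*(-1/39931) = -5127/39931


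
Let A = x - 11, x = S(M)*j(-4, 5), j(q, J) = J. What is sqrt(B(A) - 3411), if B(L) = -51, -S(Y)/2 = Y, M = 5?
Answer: I*sqrt(3462) ≈ 58.839*I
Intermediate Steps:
S(Y) = -2*Y
x = -50 (x = -2*5*5 = -10*5 = -50)
A = -61 (A = -50 - 11 = -61)
sqrt(B(A) - 3411) = sqrt(-51 - 3411) = sqrt(-3462) = I*sqrt(3462)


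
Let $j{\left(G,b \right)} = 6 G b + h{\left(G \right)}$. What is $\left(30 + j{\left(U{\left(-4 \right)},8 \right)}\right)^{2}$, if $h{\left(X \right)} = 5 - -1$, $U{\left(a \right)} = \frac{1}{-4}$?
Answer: $576$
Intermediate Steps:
$U{\left(a \right)} = - \frac{1}{4}$
$h{\left(X \right)} = 6$ ($h{\left(X \right)} = 5 + 1 = 6$)
$j{\left(G,b \right)} = 6 + 6 G b$ ($j{\left(G,b \right)} = 6 G b + 6 = 6 + 6 G b$)
$\left(30 + j{\left(U{\left(-4 \right)},8 \right)}\right)^{2} = \left(30 + \left(6 + 6 \left(- \frac{1}{4}\right) 8\right)\right)^{2} = \left(30 + \left(6 - 12\right)\right)^{2} = \left(30 - 6\right)^{2} = 24^{2} = 576$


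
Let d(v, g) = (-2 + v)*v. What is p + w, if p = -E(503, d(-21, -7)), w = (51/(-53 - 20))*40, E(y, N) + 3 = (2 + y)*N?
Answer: -17807616/73 ≈ -2.4394e+5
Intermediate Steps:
d(v, g) = v*(-2 + v)
E(y, N) = -3 + N*(2 + y) (E(y, N) = -3 + (2 + y)*N = -3 + N*(2 + y))
w = -2040/73 (w = (51/(-73))*40 = -1/73*51*40 = -51/73*40 = -2040/73 ≈ -27.945)
p = -243912 (p = -(-3 + 2*(-21*(-2 - 21)) - 21*(-2 - 21)*503) = -(-3 + 2*(-21*(-23)) - 21*(-23)*503) = -(-3 + 2*483 + 483*503) = -(-3 + 966 + 242949) = -1*243912 = -243912)
p + w = -243912 - 2040/73 = -17807616/73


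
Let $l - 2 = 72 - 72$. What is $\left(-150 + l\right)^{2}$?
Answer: $21904$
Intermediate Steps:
$l = 2$ ($l = 2 + \left(72 - 72\right) = 2 + 0 = 2$)
$\left(-150 + l\right)^{2} = \left(-150 + 2\right)^{2} = \left(-148\right)^{2} = 21904$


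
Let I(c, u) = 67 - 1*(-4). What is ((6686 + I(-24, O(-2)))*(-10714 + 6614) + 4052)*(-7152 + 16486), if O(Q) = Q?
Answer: -258548514432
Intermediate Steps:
I(c, u) = 71 (I(c, u) = 67 + 4 = 71)
((6686 + I(-24, O(-2)))*(-10714 + 6614) + 4052)*(-7152 + 16486) = ((6686 + 71)*(-10714 + 6614) + 4052)*(-7152 + 16486) = (6757*(-4100) + 4052)*9334 = (-27703700 + 4052)*9334 = -27699648*9334 = -258548514432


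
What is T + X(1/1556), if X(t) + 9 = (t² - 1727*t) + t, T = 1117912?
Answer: 2706592512153/2421136 ≈ 1.1179e+6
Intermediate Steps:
X(t) = -9 + t² - 1726*t (X(t) = -9 + ((t² - 1727*t) + t) = -9 + (t² - 1726*t) = -9 + t² - 1726*t)
T + X(1/1556) = 1117912 + (-9 + (1/1556)² - 1726/1556) = 1117912 + (-9 + (1/1556)² - 1726*1/1556) = 1117912 + (-9 + 1/2421136 - 863/778) = 1117912 - 24475879/2421136 = 2706592512153/2421136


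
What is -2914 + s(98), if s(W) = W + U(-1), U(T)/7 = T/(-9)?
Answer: -25337/9 ≈ -2815.2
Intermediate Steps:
U(T) = -7*T/9 (U(T) = 7*(T/(-9)) = 7*(T*(-1/9)) = 7*(-T/9) = -7*T/9)
s(W) = 7/9 + W (s(W) = W - 7/9*(-1) = W + 7/9 = 7/9 + W)
-2914 + s(98) = -2914 + (7/9 + 98) = -2914 + 889/9 = -25337/9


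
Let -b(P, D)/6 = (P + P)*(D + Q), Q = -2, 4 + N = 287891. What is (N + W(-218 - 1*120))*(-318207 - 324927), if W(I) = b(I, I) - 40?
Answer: 701783318862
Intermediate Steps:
N = 287887 (N = -4 + 287891 = 287887)
b(P, D) = -12*P*(-2 + D) (b(P, D) = -6*(P + P)*(D - 2) = -6*2*P*(-2 + D) = -12*P*(-2 + D))
W(I) = -40 + 12*I*(2 - I) (W(I) = 12*I*(2 - I) - 40 = -40 + 12*I*(2 - I))
(N + W(-218 - 1*120))*(-318207 - 324927) = (287887 + (-40 - 12*(-218 - 1*120)² + 24*(-218 - 1*120)))*(-318207 - 324927) = (287887 + (-40 - 12*(-218 - 120)² + 24*(-218 - 120)))*(-643134) = (287887 + (-40 - 12*(-338)² + 24*(-338)))*(-643134) = (287887 + (-40 - 12*114244 - 8112))*(-643134) = (287887 + (-40 - 1370928 - 8112))*(-643134) = (287887 - 1379080)*(-643134) = -1091193*(-643134) = 701783318862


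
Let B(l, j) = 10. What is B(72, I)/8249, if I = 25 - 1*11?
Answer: 10/8249 ≈ 0.0012123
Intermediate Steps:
I = 14 (I = 25 - 11 = 14)
B(72, I)/8249 = 10/8249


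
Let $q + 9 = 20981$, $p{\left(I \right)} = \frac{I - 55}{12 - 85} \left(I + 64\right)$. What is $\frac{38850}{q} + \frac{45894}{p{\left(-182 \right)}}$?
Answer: $- \frac{823514471}{6982178} \approx -117.95$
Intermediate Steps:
$p{\left(I \right)} = \left(64 + I\right) \left(\frac{55}{73} - \frac{I}{73}\right)$ ($p{\left(I \right)} = \frac{-55 + I}{-73} \left(64 + I\right) = \left(-55 + I\right) \left(- \frac{1}{73}\right) \left(64 + I\right) = \left(\frac{55}{73} - \frac{I}{73}\right) \left(64 + I\right) = \left(64 + I\right) \left(\frac{55}{73} - \frac{I}{73}\right)$)
$q = 20972$ ($q = -9 + 20981 = 20972$)
$\frac{38850}{q} + \frac{45894}{p{\left(-182 \right)}} = \frac{38850}{20972} + \frac{45894}{\frac{3520}{73} - - \frac{1638}{73} - \frac{\left(-182\right)^{2}}{73}} = 38850 \cdot \frac{1}{20972} + \frac{45894}{\frac{3520}{73} + \frac{1638}{73} - \frac{33124}{73}} = \frac{2775}{1498} + \frac{45894}{\frac{3520}{73} + \frac{1638}{73} - \frac{33124}{73}} = \frac{2775}{1498} + \frac{45894}{- \frac{27966}{73}} = \frac{2775}{1498} + 45894 \left(- \frac{73}{27966}\right) = \frac{2775}{1498} - \frac{558377}{4661} = - \frac{823514471}{6982178}$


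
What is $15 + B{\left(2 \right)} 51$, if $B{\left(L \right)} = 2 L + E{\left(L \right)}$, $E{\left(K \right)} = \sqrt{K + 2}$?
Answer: $321$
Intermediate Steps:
$E{\left(K \right)} = \sqrt{2 + K}$
$B{\left(L \right)} = \sqrt{2 + L} + 2 L$ ($B{\left(L \right)} = 2 L + \sqrt{2 + L} = \sqrt{2 + L} + 2 L$)
$15 + B{\left(2 \right)} 51 = 15 + \left(\sqrt{2 + 2} + 2 \cdot 2\right) 51 = 15 + \left(\sqrt{4} + 4\right) 51 = 15 + \left(2 + 4\right) 51 = 15 + 6 \cdot 51 = 15 + 306 = 321$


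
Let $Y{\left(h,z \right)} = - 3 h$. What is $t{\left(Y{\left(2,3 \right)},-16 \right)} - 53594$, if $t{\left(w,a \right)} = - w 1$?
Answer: $-53588$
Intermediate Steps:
$t{\left(w,a \right)} = - w$
$t{\left(Y{\left(2,3 \right)},-16 \right)} - 53594 = - \left(-3\right) 2 - 53594 = \left(-1\right) \left(-6\right) - 53594 = 6 - 53594 = -53588$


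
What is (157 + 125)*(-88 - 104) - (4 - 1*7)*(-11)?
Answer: -54177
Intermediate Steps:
(157 + 125)*(-88 - 104) - (4 - 1*7)*(-11) = 282*(-192) - (4 - 7)*(-11) = -54144 - (-3)*(-11) = -54144 - 1*33 = -54144 - 33 = -54177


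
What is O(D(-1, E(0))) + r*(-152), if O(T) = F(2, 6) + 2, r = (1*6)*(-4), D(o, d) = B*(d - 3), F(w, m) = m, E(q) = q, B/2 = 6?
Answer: 3656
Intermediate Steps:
B = 12 (B = 2*6 = 12)
D(o, d) = -36 + 12*d (D(o, d) = 12*(d - 3) = 12*(-3 + d) = -36 + 12*d)
r = -24 (r = 6*(-4) = -24)
O(T) = 8 (O(T) = 6 + 2 = 8)
O(D(-1, E(0))) + r*(-152) = 8 - 24*(-152) = 8 + 3648 = 3656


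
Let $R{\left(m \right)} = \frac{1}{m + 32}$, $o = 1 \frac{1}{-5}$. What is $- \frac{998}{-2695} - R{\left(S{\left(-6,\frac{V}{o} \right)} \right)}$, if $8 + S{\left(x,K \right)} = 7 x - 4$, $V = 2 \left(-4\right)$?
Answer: $\frac{2241}{5390} \approx 0.41577$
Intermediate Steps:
$o = - \frac{1}{5}$ ($o = 1 \left(- \frac{1}{5}\right) = - \frac{1}{5} \approx -0.2$)
$V = -8$
$S{\left(x,K \right)} = -12 + 7 x$ ($S{\left(x,K \right)} = -8 + \left(7 x - 4\right) = -8 + \left(-4 + 7 x\right) = -12 + 7 x$)
$R{\left(m \right)} = \frac{1}{32 + m}$
$- \frac{998}{-2695} - R{\left(S{\left(-6,\frac{V}{o} \right)} \right)} = - \frac{998}{-2695} - \frac{1}{32 + \left(-12 + 7 \left(-6\right)\right)} = \left(-998\right) \left(- \frac{1}{2695}\right) - \frac{1}{32 - 54} = \frac{998}{2695} - \frac{1}{32 - 54} = \frac{998}{2695} - \frac{1}{-22} = \frac{998}{2695} - - \frac{1}{22} = \frac{998}{2695} + \frac{1}{22} = \frac{2241}{5390}$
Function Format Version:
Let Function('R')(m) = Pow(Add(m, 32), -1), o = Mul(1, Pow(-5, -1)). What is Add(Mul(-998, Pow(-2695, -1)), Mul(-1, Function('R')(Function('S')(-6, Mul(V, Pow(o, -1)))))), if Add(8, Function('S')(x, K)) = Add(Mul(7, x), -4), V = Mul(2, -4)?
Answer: Rational(2241, 5390) ≈ 0.41577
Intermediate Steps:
o = Rational(-1, 5) (o = Mul(1, Rational(-1, 5)) = Rational(-1, 5) ≈ -0.20000)
V = -8
Function('S')(x, K) = Add(-12, Mul(7, x)) (Function('S')(x, K) = Add(-8, Add(Mul(7, x), -4)) = Add(-8, Add(-4, Mul(7, x))) = Add(-12, Mul(7, x)))
Function('R')(m) = Pow(Add(32, m), -1)
Add(Mul(-998, Pow(-2695, -1)), Mul(-1, Function('R')(Function('S')(-6, Mul(V, Pow(o, -1)))))) = Add(Mul(-998, Pow(-2695, -1)), Mul(-1, Pow(Add(32, Add(-12, Mul(7, -6))), -1))) = Add(Mul(-998, Rational(-1, 2695)), Mul(-1, Pow(Add(32, Add(-12, -42)), -1))) = Add(Rational(998, 2695), Mul(-1, Pow(Add(32, -54), -1))) = Add(Rational(998, 2695), Mul(-1, Pow(-22, -1))) = Add(Rational(998, 2695), Mul(-1, Rational(-1, 22))) = Add(Rational(998, 2695), Rational(1, 22)) = Rational(2241, 5390)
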